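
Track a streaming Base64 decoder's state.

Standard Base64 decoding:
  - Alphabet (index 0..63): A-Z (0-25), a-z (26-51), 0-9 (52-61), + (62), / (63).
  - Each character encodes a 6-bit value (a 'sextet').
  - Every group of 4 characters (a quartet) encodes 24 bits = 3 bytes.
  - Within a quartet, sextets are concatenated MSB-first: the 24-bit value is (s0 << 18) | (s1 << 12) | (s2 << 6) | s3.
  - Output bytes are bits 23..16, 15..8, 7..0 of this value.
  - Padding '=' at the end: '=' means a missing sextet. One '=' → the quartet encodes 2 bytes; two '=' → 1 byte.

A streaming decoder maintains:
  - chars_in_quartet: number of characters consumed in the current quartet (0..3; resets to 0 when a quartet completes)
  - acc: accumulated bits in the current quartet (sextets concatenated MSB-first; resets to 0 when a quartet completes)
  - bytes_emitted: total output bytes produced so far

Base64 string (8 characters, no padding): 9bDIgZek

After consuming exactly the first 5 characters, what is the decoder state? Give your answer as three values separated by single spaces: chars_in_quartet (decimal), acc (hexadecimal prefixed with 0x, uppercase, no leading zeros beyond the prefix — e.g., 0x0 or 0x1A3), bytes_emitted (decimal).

Answer: 1 0x20 3

Derivation:
After char 0 ('9'=61): chars_in_quartet=1 acc=0x3D bytes_emitted=0
After char 1 ('b'=27): chars_in_quartet=2 acc=0xF5B bytes_emitted=0
After char 2 ('D'=3): chars_in_quartet=3 acc=0x3D6C3 bytes_emitted=0
After char 3 ('I'=8): chars_in_quartet=4 acc=0xF5B0C8 -> emit F5 B0 C8, reset; bytes_emitted=3
After char 4 ('g'=32): chars_in_quartet=1 acc=0x20 bytes_emitted=3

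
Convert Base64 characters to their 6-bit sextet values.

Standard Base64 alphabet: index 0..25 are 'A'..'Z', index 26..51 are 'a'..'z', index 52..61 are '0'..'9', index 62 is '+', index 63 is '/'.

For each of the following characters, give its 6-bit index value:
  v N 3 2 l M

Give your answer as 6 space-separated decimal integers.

Answer: 47 13 55 54 37 12

Derivation:
'v': a..z range, 26 + ord('v') − ord('a') = 47
'N': A..Z range, ord('N') − ord('A') = 13
'3': 0..9 range, 52 + ord('3') − ord('0') = 55
'2': 0..9 range, 52 + ord('2') − ord('0') = 54
'l': a..z range, 26 + ord('l') − ord('a') = 37
'M': A..Z range, ord('M') − ord('A') = 12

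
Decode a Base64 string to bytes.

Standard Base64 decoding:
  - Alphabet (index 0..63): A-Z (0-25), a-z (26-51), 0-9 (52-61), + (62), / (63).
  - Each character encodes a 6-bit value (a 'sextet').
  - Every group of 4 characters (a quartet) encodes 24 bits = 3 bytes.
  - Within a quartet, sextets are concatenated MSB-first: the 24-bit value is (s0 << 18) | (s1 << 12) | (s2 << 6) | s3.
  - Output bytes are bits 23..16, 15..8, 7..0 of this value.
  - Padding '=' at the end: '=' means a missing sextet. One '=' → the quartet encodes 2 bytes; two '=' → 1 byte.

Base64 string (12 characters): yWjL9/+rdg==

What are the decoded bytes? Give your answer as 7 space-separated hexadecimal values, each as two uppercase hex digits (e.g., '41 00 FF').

After char 0 ('y'=50): chars_in_quartet=1 acc=0x32 bytes_emitted=0
After char 1 ('W'=22): chars_in_quartet=2 acc=0xC96 bytes_emitted=0
After char 2 ('j'=35): chars_in_quartet=3 acc=0x325A3 bytes_emitted=0
After char 3 ('L'=11): chars_in_quartet=4 acc=0xC968CB -> emit C9 68 CB, reset; bytes_emitted=3
After char 4 ('9'=61): chars_in_quartet=1 acc=0x3D bytes_emitted=3
After char 5 ('/'=63): chars_in_quartet=2 acc=0xF7F bytes_emitted=3
After char 6 ('+'=62): chars_in_quartet=3 acc=0x3DFFE bytes_emitted=3
After char 7 ('r'=43): chars_in_quartet=4 acc=0xF7FFAB -> emit F7 FF AB, reset; bytes_emitted=6
After char 8 ('d'=29): chars_in_quartet=1 acc=0x1D bytes_emitted=6
After char 9 ('g'=32): chars_in_quartet=2 acc=0x760 bytes_emitted=6
Padding '==': partial quartet acc=0x760 -> emit 76; bytes_emitted=7

Answer: C9 68 CB F7 FF AB 76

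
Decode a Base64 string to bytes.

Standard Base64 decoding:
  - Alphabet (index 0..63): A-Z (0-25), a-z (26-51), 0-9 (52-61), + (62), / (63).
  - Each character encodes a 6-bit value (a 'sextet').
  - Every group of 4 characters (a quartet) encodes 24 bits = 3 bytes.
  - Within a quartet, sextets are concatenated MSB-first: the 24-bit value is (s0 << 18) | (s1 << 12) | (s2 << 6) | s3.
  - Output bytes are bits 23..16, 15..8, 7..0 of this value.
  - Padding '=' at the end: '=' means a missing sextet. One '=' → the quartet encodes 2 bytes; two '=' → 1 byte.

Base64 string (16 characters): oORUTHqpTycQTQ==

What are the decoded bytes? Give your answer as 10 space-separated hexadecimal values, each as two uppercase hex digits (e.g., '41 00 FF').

After char 0 ('o'=40): chars_in_quartet=1 acc=0x28 bytes_emitted=0
After char 1 ('O'=14): chars_in_quartet=2 acc=0xA0E bytes_emitted=0
After char 2 ('R'=17): chars_in_quartet=3 acc=0x28391 bytes_emitted=0
After char 3 ('U'=20): chars_in_quartet=4 acc=0xA0E454 -> emit A0 E4 54, reset; bytes_emitted=3
After char 4 ('T'=19): chars_in_quartet=1 acc=0x13 bytes_emitted=3
After char 5 ('H'=7): chars_in_quartet=2 acc=0x4C7 bytes_emitted=3
After char 6 ('q'=42): chars_in_quartet=3 acc=0x131EA bytes_emitted=3
After char 7 ('p'=41): chars_in_quartet=4 acc=0x4C7AA9 -> emit 4C 7A A9, reset; bytes_emitted=6
After char 8 ('T'=19): chars_in_quartet=1 acc=0x13 bytes_emitted=6
After char 9 ('y'=50): chars_in_quartet=2 acc=0x4F2 bytes_emitted=6
After char 10 ('c'=28): chars_in_quartet=3 acc=0x13C9C bytes_emitted=6
After char 11 ('Q'=16): chars_in_quartet=4 acc=0x4F2710 -> emit 4F 27 10, reset; bytes_emitted=9
After char 12 ('T'=19): chars_in_quartet=1 acc=0x13 bytes_emitted=9
After char 13 ('Q'=16): chars_in_quartet=2 acc=0x4D0 bytes_emitted=9
Padding '==': partial quartet acc=0x4D0 -> emit 4D; bytes_emitted=10

Answer: A0 E4 54 4C 7A A9 4F 27 10 4D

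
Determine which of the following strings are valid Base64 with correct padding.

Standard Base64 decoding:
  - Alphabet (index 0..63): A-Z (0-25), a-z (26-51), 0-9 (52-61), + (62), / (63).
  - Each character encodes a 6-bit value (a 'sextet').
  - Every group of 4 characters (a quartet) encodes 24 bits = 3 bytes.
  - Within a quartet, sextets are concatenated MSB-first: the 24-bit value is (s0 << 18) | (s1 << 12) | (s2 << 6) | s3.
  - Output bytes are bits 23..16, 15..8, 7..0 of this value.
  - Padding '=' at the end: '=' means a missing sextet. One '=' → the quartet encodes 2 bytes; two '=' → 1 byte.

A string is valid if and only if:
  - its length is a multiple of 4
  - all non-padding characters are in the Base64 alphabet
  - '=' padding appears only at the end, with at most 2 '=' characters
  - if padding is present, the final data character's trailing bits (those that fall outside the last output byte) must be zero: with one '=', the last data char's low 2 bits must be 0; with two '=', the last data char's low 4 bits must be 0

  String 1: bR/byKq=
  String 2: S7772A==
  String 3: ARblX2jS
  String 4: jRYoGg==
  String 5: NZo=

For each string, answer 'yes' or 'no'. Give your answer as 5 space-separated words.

String 1: 'bR/byKq=' → invalid (bad trailing bits)
String 2: 'S7772A==' → valid
String 3: 'ARblX2jS' → valid
String 4: 'jRYoGg==' → valid
String 5: 'NZo=' → valid

Answer: no yes yes yes yes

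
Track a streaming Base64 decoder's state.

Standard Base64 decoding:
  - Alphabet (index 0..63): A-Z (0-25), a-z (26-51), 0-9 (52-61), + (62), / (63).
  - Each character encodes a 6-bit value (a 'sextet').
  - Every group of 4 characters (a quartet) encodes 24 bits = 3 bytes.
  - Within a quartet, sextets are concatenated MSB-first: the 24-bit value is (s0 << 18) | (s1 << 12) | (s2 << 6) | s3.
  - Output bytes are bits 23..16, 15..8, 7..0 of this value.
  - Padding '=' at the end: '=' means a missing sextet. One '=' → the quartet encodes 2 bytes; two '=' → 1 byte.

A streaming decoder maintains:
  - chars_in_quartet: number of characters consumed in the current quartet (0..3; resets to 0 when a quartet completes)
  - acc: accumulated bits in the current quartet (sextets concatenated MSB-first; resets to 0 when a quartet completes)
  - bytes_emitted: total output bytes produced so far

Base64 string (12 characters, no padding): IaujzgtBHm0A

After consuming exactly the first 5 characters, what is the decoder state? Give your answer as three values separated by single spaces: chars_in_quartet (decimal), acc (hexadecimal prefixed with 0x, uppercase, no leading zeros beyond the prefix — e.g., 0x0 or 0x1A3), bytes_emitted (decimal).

Answer: 1 0x33 3

Derivation:
After char 0 ('I'=8): chars_in_quartet=1 acc=0x8 bytes_emitted=0
After char 1 ('a'=26): chars_in_quartet=2 acc=0x21A bytes_emitted=0
After char 2 ('u'=46): chars_in_quartet=3 acc=0x86AE bytes_emitted=0
After char 3 ('j'=35): chars_in_quartet=4 acc=0x21ABA3 -> emit 21 AB A3, reset; bytes_emitted=3
After char 4 ('z'=51): chars_in_quartet=1 acc=0x33 bytes_emitted=3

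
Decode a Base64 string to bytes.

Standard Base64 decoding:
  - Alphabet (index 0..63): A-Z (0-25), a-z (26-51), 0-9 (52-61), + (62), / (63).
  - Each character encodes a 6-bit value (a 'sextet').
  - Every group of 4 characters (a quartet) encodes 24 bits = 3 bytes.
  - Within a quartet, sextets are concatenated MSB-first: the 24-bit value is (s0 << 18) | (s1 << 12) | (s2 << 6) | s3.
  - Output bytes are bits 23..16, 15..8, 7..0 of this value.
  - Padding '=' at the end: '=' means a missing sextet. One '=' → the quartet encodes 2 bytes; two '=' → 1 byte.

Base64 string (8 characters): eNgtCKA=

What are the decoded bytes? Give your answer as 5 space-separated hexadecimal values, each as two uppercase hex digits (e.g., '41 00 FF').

After char 0 ('e'=30): chars_in_quartet=1 acc=0x1E bytes_emitted=0
After char 1 ('N'=13): chars_in_quartet=2 acc=0x78D bytes_emitted=0
After char 2 ('g'=32): chars_in_quartet=3 acc=0x1E360 bytes_emitted=0
After char 3 ('t'=45): chars_in_quartet=4 acc=0x78D82D -> emit 78 D8 2D, reset; bytes_emitted=3
After char 4 ('C'=2): chars_in_quartet=1 acc=0x2 bytes_emitted=3
After char 5 ('K'=10): chars_in_quartet=2 acc=0x8A bytes_emitted=3
After char 6 ('A'=0): chars_in_quartet=3 acc=0x2280 bytes_emitted=3
Padding '=': partial quartet acc=0x2280 -> emit 08 A0; bytes_emitted=5

Answer: 78 D8 2D 08 A0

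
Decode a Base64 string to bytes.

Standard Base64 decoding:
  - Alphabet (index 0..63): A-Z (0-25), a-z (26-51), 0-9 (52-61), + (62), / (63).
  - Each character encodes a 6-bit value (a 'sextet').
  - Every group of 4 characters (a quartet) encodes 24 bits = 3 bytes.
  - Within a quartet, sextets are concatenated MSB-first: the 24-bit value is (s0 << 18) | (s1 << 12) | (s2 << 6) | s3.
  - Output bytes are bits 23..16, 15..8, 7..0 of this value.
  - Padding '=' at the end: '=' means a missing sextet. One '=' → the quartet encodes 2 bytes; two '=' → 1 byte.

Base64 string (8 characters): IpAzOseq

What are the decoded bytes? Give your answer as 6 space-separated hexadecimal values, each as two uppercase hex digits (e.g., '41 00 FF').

After char 0 ('I'=8): chars_in_quartet=1 acc=0x8 bytes_emitted=0
After char 1 ('p'=41): chars_in_quartet=2 acc=0x229 bytes_emitted=0
After char 2 ('A'=0): chars_in_quartet=3 acc=0x8A40 bytes_emitted=0
After char 3 ('z'=51): chars_in_quartet=4 acc=0x229033 -> emit 22 90 33, reset; bytes_emitted=3
After char 4 ('O'=14): chars_in_quartet=1 acc=0xE bytes_emitted=3
After char 5 ('s'=44): chars_in_quartet=2 acc=0x3AC bytes_emitted=3
After char 6 ('e'=30): chars_in_quartet=3 acc=0xEB1E bytes_emitted=3
After char 7 ('q'=42): chars_in_quartet=4 acc=0x3AC7AA -> emit 3A C7 AA, reset; bytes_emitted=6

Answer: 22 90 33 3A C7 AA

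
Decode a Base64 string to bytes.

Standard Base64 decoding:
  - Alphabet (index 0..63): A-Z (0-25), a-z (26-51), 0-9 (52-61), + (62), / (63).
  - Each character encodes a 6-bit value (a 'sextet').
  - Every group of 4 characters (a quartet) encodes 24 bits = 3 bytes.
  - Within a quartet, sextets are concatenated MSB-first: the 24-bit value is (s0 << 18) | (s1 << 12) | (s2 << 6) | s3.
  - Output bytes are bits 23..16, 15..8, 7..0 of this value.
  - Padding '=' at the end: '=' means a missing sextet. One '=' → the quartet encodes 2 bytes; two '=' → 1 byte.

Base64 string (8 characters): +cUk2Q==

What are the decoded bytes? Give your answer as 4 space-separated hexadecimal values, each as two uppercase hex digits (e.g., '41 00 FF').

After char 0 ('+'=62): chars_in_quartet=1 acc=0x3E bytes_emitted=0
After char 1 ('c'=28): chars_in_quartet=2 acc=0xF9C bytes_emitted=0
After char 2 ('U'=20): chars_in_quartet=3 acc=0x3E714 bytes_emitted=0
After char 3 ('k'=36): chars_in_quartet=4 acc=0xF9C524 -> emit F9 C5 24, reset; bytes_emitted=3
After char 4 ('2'=54): chars_in_quartet=1 acc=0x36 bytes_emitted=3
After char 5 ('Q'=16): chars_in_quartet=2 acc=0xD90 bytes_emitted=3
Padding '==': partial quartet acc=0xD90 -> emit D9; bytes_emitted=4

Answer: F9 C5 24 D9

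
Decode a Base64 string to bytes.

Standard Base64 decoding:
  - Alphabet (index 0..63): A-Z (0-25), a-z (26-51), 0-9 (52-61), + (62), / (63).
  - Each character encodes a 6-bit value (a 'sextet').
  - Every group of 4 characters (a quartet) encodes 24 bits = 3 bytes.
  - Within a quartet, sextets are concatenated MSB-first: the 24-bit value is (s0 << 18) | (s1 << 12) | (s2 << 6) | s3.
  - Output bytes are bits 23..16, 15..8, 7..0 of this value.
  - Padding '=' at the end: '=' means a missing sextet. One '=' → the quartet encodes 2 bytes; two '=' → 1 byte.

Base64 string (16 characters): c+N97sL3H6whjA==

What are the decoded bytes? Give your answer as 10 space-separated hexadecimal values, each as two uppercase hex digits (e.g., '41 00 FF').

Answer: 73 E3 7D EE C2 F7 1F AC 21 8C

Derivation:
After char 0 ('c'=28): chars_in_quartet=1 acc=0x1C bytes_emitted=0
After char 1 ('+'=62): chars_in_quartet=2 acc=0x73E bytes_emitted=0
After char 2 ('N'=13): chars_in_quartet=3 acc=0x1CF8D bytes_emitted=0
After char 3 ('9'=61): chars_in_quartet=4 acc=0x73E37D -> emit 73 E3 7D, reset; bytes_emitted=3
After char 4 ('7'=59): chars_in_quartet=1 acc=0x3B bytes_emitted=3
After char 5 ('s'=44): chars_in_quartet=2 acc=0xEEC bytes_emitted=3
After char 6 ('L'=11): chars_in_quartet=3 acc=0x3BB0B bytes_emitted=3
After char 7 ('3'=55): chars_in_quartet=4 acc=0xEEC2F7 -> emit EE C2 F7, reset; bytes_emitted=6
After char 8 ('H'=7): chars_in_quartet=1 acc=0x7 bytes_emitted=6
After char 9 ('6'=58): chars_in_quartet=2 acc=0x1FA bytes_emitted=6
After char 10 ('w'=48): chars_in_quartet=3 acc=0x7EB0 bytes_emitted=6
After char 11 ('h'=33): chars_in_quartet=4 acc=0x1FAC21 -> emit 1F AC 21, reset; bytes_emitted=9
After char 12 ('j'=35): chars_in_quartet=1 acc=0x23 bytes_emitted=9
After char 13 ('A'=0): chars_in_quartet=2 acc=0x8C0 bytes_emitted=9
Padding '==': partial quartet acc=0x8C0 -> emit 8C; bytes_emitted=10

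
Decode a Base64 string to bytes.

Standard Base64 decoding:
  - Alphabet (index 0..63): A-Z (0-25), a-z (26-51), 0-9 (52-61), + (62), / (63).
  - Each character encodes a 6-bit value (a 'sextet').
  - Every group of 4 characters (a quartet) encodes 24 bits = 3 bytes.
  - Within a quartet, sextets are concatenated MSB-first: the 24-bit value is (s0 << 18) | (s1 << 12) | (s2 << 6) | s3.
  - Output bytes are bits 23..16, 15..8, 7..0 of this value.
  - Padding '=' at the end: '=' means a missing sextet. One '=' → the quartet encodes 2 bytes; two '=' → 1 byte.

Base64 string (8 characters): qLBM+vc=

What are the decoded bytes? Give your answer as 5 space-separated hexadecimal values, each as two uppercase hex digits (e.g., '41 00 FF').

After char 0 ('q'=42): chars_in_quartet=1 acc=0x2A bytes_emitted=0
After char 1 ('L'=11): chars_in_quartet=2 acc=0xA8B bytes_emitted=0
After char 2 ('B'=1): chars_in_quartet=3 acc=0x2A2C1 bytes_emitted=0
After char 3 ('M'=12): chars_in_quartet=4 acc=0xA8B04C -> emit A8 B0 4C, reset; bytes_emitted=3
After char 4 ('+'=62): chars_in_quartet=1 acc=0x3E bytes_emitted=3
After char 5 ('v'=47): chars_in_quartet=2 acc=0xFAF bytes_emitted=3
After char 6 ('c'=28): chars_in_quartet=3 acc=0x3EBDC bytes_emitted=3
Padding '=': partial quartet acc=0x3EBDC -> emit FA F7; bytes_emitted=5

Answer: A8 B0 4C FA F7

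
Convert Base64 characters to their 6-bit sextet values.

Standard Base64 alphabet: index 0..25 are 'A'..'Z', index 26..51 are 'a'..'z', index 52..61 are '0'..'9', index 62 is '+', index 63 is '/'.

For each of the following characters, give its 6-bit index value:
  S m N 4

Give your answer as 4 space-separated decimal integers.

'S': A..Z range, ord('S') − ord('A') = 18
'm': a..z range, 26 + ord('m') − ord('a') = 38
'N': A..Z range, ord('N') − ord('A') = 13
'4': 0..9 range, 52 + ord('4') − ord('0') = 56

Answer: 18 38 13 56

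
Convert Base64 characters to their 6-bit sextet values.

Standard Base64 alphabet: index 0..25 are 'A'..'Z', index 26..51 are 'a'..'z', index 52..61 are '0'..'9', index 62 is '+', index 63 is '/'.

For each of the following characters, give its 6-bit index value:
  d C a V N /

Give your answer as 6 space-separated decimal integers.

Answer: 29 2 26 21 13 63

Derivation:
'd': a..z range, 26 + ord('d') − ord('a') = 29
'C': A..Z range, ord('C') − ord('A') = 2
'a': a..z range, 26 + ord('a') − ord('a') = 26
'V': A..Z range, ord('V') − ord('A') = 21
'N': A..Z range, ord('N') − ord('A') = 13
'/': index 63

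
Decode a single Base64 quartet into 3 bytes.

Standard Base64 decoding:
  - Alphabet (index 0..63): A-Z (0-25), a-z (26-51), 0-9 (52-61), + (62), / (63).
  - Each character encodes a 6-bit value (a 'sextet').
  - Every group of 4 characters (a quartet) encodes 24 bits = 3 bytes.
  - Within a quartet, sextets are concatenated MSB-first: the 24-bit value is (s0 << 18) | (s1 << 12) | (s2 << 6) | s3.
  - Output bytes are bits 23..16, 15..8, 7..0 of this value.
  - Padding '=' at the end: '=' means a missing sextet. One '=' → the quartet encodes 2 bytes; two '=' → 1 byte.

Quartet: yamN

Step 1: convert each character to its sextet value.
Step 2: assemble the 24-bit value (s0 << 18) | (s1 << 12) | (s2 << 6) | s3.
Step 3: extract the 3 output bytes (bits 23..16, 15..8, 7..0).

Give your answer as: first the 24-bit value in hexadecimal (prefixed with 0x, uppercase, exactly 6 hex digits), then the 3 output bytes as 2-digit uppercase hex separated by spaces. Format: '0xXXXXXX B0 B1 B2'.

Sextets: y=50, a=26, m=38, N=13
24-bit: (50<<18) | (26<<12) | (38<<6) | 13
      = 0xC80000 | 0x01A000 | 0x000980 | 0x00000D
      = 0xC9A98D
Bytes: (v>>16)&0xFF=C9, (v>>8)&0xFF=A9, v&0xFF=8D

Answer: 0xC9A98D C9 A9 8D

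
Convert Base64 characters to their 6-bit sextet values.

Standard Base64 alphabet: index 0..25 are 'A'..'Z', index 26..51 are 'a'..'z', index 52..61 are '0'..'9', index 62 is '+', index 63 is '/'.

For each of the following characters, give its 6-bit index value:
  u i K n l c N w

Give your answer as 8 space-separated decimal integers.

'u': a..z range, 26 + ord('u') − ord('a') = 46
'i': a..z range, 26 + ord('i') − ord('a') = 34
'K': A..Z range, ord('K') − ord('A') = 10
'n': a..z range, 26 + ord('n') − ord('a') = 39
'l': a..z range, 26 + ord('l') − ord('a') = 37
'c': a..z range, 26 + ord('c') − ord('a') = 28
'N': A..Z range, ord('N') − ord('A') = 13
'w': a..z range, 26 + ord('w') − ord('a') = 48

Answer: 46 34 10 39 37 28 13 48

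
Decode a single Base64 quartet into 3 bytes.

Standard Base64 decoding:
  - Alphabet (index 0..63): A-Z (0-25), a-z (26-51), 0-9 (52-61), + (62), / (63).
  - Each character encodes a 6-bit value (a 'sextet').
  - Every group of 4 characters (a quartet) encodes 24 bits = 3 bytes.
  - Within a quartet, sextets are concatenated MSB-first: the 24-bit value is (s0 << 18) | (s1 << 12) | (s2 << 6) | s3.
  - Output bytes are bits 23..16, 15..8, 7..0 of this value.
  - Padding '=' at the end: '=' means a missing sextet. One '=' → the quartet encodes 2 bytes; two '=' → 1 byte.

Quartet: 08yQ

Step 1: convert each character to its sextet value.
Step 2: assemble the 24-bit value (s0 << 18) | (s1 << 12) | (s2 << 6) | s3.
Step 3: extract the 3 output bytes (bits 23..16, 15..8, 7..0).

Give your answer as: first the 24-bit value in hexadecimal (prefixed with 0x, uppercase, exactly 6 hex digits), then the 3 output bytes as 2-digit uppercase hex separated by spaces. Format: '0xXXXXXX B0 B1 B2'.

Sextets: 0=52, 8=60, y=50, Q=16
24-bit: (52<<18) | (60<<12) | (50<<6) | 16
      = 0xD00000 | 0x03C000 | 0x000C80 | 0x000010
      = 0xD3CC90
Bytes: (v>>16)&0xFF=D3, (v>>8)&0xFF=CC, v&0xFF=90

Answer: 0xD3CC90 D3 CC 90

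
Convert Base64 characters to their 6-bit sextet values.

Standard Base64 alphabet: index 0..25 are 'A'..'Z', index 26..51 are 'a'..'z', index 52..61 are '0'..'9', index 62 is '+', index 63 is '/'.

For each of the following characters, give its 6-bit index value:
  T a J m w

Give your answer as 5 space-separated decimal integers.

'T': A..Z range, ord('T') − ord('A') = 19
'a': a..z range, 26 + ord('a') − ord('a') = 26
'J': A..Z range, ord('J') − ord('A') = 9
'm': a..z range, 26 + ord('m') − ord('a') = 38
'w': a..z range, 26 + ord('w') − ord('a') = 48

Answer: 19 26 9 38 48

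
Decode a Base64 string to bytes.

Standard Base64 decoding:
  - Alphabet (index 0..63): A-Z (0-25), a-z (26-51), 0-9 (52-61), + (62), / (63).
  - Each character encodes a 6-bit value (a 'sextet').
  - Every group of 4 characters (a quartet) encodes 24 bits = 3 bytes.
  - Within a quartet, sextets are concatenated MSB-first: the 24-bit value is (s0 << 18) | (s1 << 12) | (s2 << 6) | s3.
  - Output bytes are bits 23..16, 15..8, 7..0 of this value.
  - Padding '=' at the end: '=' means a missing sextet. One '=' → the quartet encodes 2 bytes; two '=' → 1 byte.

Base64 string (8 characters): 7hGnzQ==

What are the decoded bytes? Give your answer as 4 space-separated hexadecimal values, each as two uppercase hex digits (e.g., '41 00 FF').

After char 0 ('7'=59): chars_in_quartet=1 acc=0x3B bytes_emitted=0
After char 1 ('h'=33): chars_in_quartet=2 acc=0xEE1 bytes_emitted=0
After char 2 ('G'=6): chars_in_quartet=3 acc=0x3B846 bytes_emitted=0
After char 3 ('n'=39): chars_in_quartet=4 acc=0xEE11A7 -> emit EE 11 A7, reset; bytes_emitted=3
After char 4 ('z'=51): chars_in_quartet=1 acc=0x33 bytes_emitted=3
After char 5 ('Q'=16): chars_in_quartet=2 acc=0xCD0 bytes_emitted=3
Padding '==': partial quartet acc=0xCD0 -> emit CD; bytes_emitted=4

Answer: EE 11 A7 CD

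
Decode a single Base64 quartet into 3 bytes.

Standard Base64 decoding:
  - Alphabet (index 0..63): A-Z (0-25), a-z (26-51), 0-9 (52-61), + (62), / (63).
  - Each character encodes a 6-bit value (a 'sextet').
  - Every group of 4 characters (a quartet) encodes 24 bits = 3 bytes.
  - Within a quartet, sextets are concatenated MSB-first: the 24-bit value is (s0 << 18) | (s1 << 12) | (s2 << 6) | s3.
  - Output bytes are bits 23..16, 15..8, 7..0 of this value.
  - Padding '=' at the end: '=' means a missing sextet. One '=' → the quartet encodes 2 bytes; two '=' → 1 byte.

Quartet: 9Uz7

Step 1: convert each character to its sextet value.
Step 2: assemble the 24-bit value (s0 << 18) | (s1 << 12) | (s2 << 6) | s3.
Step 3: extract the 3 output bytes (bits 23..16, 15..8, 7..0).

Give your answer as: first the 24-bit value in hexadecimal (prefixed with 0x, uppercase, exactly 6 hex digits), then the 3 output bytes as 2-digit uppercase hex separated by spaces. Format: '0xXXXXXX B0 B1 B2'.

Answer: 0xF54CFB F5 4C FB

Derivation:
Sextets: 9=61, U=20, z=51, 7=59
24-bit: (61<<18) | (20<<12) | (51<<6) | 59
      = 0xF40000 | 0x014000 | 0x000CC0 | 0x00003B
      = 0xF54CFB
Bytes: (v>>16)&0xFF=F5, (v>>8)&0xFF=4C, v&0xFF=FB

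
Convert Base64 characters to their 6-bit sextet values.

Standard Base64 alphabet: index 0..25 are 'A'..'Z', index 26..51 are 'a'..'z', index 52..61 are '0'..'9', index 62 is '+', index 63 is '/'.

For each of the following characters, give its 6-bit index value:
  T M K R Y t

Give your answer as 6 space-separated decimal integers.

Answer: 19 12 10 17 24 45

Derivation:
'T': A..Z range, ord('T') − ord('A') = 19
'M': A..Z range, ord('M') − ord('A') = 12
'K': A..Z range, ord('K') − ord('A') = 10
'R': A..Z range, ord('R') − ord('A') = 17
'Y': A..Z range, ord('Y') − ord('A') = 24
't': a..z range, 26 + ord('t') − ord('a') = 45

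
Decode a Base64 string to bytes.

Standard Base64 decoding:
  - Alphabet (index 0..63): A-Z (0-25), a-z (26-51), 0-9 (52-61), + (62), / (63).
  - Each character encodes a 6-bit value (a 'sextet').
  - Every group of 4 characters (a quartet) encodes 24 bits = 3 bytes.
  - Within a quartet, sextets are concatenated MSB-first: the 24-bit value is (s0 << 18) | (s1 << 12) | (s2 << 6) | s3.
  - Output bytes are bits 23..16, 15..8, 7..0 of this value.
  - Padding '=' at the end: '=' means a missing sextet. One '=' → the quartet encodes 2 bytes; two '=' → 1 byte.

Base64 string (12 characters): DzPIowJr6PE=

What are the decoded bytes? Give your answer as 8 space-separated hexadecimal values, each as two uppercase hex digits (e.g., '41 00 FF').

After char 0 ('D'=3): chars_in_quartet=1 acc=0x3 bytes_emitted=0
After char 1 ('z'=51): chars_in_quartet=2 acc=0xF3 bytes_emitted=0
After char 2 ('P'=15): chars_in_quartet=3 acc=0x3CCF bytes_emitted=0
After char 3 ('I'=8): chars_in_quartet=4 acc=0xF33C8 -> emit 0F 33 C8, reset; bytes_emitted=3
After char 4 ('o'=40): chars_in_quartet=1 acc=0x28 bytes_emitted=3
After char 5 ('w'=48): chars_in_quartet=2 acc=0xA30 bytes_emitted=3
After char 6 ('J'=9): chars_in_quartet=3 acc=0x28C09 bytes_emitted=3
After char 7 ('r'=43): chars_in_quartet=4 acc=0xA3026B -> emit A3 02 6B, reset; bytes_emitted=6
After char 8 ('6'=58): chars_in_quartet=1 acc=0x3A bytes_emitted=6
After char 9 ('P'=15): chars_in_quartet=2 acc=0xE8F bytes_emitted=6
After char 10 ('E'=4): chars_in_quartet=3 acc=0x3A3C4 bytes_emitted=6
Padding '=': partial quartet acc=0x3A3C4 -> emit E8 F1; bytes_emitted=8

Answer: 0F 33 C8 A3 02 6B E8 F1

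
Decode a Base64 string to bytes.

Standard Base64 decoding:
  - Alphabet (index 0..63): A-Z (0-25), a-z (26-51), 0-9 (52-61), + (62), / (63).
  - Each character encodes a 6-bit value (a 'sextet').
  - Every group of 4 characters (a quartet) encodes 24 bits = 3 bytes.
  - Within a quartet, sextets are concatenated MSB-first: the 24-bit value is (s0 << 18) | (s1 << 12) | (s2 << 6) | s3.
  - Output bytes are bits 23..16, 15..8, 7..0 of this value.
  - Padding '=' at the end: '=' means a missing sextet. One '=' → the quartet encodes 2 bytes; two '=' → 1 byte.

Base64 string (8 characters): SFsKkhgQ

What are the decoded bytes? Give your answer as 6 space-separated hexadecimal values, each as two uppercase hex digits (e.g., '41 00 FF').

After char 0 ('S'=18): chars_in_quartet=1 acc=0x12 bytes_emitted=0
After char 1 ('F'=5): chars_in_quartet=2 acc=0x485 bytes_emitted=0
After char 2 ('s'=44): chars_in_quartet=3 acc=0x1216C bytes_emitted=0
After char 3 ('K'=10): chars_in_quartet=4 acc=0x485B0A -> emit 48 5B 0A, reset; bytes_emitted=3
After char 4 ('k'=36): chars_in_quartet=1 acc=0x24 bytes_emitted=3
After char 5 ('h'=33): chars_in_quartet=2 acc=0x921 bytes_emitted=3
After char 6 ('g'=32): chars_in_quartet=3 acc=0x24860 bytes_emitted=3
After char 7 ('Q'=16): chars_in_quartet=4 acc=0x921810 -> emit 92 18 10, reset; bytes_emitted=6

Answer: 48 5B 0A 92 18 10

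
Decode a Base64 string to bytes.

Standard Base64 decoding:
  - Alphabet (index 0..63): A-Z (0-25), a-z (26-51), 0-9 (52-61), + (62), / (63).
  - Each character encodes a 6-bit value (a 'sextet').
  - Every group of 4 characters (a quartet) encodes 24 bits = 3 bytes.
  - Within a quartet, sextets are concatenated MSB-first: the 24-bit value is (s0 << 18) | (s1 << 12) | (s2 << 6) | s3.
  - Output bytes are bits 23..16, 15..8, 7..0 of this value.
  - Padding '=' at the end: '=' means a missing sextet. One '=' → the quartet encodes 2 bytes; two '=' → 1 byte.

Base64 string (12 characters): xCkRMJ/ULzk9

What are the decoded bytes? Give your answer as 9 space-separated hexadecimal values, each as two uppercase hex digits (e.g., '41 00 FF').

After char 0 ('x'=49): chars_in_quartet=1 acc=0x31 bytes_emitted=0
After char 1 ('C'=2): chars_in_quartet=2 acc=0xC42 bytes_emitted=0
After char 2 ('k'=36): chars_in_quartet=3 acc=0x310A4 bytes_emitted=0
After char 3 ('R'=17): chars_in_quartet=4 acc=0xC42911 -> emit C4 29 11, reset; bytes_emitted=3
After char 4 ('M'=12): chars_in_quartet=1 acc=0xC bytes_emitted=3
After char 5 ('J'=9): chars_in_quartet=2 acc=0x309 bytes_emitted=3
After char 6 ('/'=63): chars_in_quartet=3 acc=0xC27F bytes_emitted=3
After char 7 ('U'=20): chars_in_quartet=4 acc=0x309FD4 -> emit 30 9F D4, reset; bytes_emitted=6
After char 8 ('L'=11): chars_in_quartet=1 acc=0xB bytes_emitted=6
After char 9 ('z'=51): chars_in_quartet=2 acc=0x2F3 bytes_emitted=6
After char 10 ('k'=36): chars_in_quartet=3 acc=0xBCE4 bytes_emitted=6
After char 11 ('9'=61): chars_in_quartet=4 acc=0x2F393D -> emit 2F 39 3D, reset; bytes_emitted=9

Answer: C4 29 11 30 9F D4 2F 39 3D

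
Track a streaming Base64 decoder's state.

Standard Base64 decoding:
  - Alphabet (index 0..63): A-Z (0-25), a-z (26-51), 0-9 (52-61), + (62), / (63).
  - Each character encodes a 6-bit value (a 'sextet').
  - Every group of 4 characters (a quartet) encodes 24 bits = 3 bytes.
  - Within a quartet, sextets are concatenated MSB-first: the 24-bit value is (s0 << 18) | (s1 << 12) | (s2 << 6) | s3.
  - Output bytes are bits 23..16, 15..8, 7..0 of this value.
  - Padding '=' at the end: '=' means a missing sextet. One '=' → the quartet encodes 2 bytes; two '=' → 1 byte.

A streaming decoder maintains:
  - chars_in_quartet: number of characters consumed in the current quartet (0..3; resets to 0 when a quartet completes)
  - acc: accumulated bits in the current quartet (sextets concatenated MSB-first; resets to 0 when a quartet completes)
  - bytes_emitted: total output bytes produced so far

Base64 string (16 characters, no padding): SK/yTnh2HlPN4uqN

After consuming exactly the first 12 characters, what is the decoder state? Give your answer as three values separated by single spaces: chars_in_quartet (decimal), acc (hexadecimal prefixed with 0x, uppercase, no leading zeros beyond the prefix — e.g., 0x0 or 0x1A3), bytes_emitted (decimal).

After char 0 ('S'=18): chars_in_quartet=1 acc=0x12 bytes_emitted=0
After char 1 ('K'=10): chars_in_quartet=2 acc=0x48A bytes_emitted=0
After char 2 ('/'=63): chars_in_quartet=3 acc=0x122BF bytes_emitted=0
After char 3 ('y'=50): chars_in_quartet=4 acc=0x48AFF2 -> emit 48 AF F2, reset; bytes_emitted=3
After char 4 ('T'=19): chars_in_quartet=1 acc=0x13 bytes_emitted=3
After char 5 ('n'=39): chars_in_quartet=2 acc=0x4E7 bytes_emitted=3
After char 6 ('h'=33): chars_in_quartet=3 acc=0x139E1 bytes_emitted=3
After char 7 ('2'=54): chars_in_quartet=4 acc=0x4E7876 -> emit 4E 78 76, reset; bytes_emitted=6
After char 8 ('H'=7): chars_in_quartet=1 acc=0x7 bytes_emitted=6
After char 9 ('l'=37): chars_in_quartet=2 acc=0x1E5 bytes_emitted=6
After char 10 ('P'=15): chars_in_quartet=3 acc=0x794F bytes_emitted=6
After char 11 ('N'=13): chars_in_quartet=4 acc=0x1E53CD -> emit 1E 53 CD, reset; bytes_emitted=9

Answer: 0 0x0 9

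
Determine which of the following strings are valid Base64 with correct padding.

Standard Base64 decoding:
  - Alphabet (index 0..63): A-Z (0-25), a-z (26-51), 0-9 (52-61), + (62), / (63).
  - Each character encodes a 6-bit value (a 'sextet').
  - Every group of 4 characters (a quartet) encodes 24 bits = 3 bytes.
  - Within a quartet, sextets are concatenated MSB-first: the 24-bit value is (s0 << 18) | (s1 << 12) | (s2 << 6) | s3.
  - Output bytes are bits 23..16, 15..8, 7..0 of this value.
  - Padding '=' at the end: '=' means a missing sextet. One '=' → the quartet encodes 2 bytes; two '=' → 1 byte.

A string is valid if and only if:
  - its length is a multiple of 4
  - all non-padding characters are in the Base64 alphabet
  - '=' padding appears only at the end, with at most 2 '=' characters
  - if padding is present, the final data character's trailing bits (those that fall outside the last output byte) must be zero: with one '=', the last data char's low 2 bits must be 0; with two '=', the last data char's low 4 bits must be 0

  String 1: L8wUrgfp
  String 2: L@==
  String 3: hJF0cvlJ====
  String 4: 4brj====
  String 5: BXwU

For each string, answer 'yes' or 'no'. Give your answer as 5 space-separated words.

String 1: 'L8wUrgfp' → valid
String 2: 'L@==' → invalid (bad char(s): ['@'])
String 3: 'hJF0cvlJ====' → invalid (4 pad chars (max 2))
String 4: '4brj====' → invalid (4 pad chars (max 2))
String 5: 'BXwU' → valid

Answer: yes no no no yes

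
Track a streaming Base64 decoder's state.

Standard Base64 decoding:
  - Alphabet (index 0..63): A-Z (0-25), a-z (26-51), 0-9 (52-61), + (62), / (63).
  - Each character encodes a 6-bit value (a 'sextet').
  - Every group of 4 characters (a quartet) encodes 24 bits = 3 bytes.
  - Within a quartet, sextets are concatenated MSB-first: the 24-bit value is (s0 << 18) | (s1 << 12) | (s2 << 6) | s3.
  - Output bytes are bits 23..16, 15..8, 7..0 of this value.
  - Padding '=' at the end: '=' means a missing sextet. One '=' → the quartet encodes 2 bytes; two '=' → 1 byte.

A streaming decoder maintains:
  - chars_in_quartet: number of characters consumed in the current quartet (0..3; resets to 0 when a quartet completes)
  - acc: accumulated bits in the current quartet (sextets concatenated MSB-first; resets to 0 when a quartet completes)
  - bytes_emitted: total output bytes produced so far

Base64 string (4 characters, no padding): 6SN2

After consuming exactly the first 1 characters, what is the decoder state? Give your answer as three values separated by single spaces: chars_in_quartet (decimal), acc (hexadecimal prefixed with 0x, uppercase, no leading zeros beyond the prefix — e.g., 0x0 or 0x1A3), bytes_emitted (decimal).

After char 0 ('6'=58): chars_in_quartet=1 acc=0x3A bytes_emitted=0

Answer: 1 0x3A 0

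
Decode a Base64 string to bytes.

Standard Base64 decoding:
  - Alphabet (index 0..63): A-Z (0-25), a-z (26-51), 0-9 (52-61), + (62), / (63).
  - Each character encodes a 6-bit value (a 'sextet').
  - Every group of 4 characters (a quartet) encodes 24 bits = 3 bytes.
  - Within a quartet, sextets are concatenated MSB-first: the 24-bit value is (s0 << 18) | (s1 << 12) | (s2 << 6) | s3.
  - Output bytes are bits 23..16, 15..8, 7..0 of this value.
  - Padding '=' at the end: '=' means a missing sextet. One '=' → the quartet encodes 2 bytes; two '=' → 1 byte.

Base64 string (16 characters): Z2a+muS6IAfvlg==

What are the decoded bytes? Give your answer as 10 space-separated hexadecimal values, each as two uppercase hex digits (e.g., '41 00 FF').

After char 0 ('Z'=25): chars_in_quartet=1 acc=0x19 bytes_emitted=0
After char 1 ('2'=54): chars_in_quartet=2 acc=0x676 bytes_emitted=0
After char 2 ('a'=26): chars_in_quartet=3 acc=0x19D9A bytes_emitted=0
After char 3 ('+'=62): chars_in_quartet=4 acc=0x6766BE -> emit 67 66 BE, reset; bytes_emitted=3
After char 4 ('m'=38): chars_in_quartet=1 acc=0x26 bytes_emitted=3
After char 5 ('u'=46): chars_in_quartet=2 acc=0x9AE bytes_emitted=3
After char 6 ('S'=18): chars_in_quartet=3 acc=0x26B92 bytes_emitted=3
After char 7 ('6'=58): chars_in_quartet=4 acc=0x9AE4BA -> emit 9A E4 BA, reset; bytes_emitted=6
After char 8 ('I'=8): chars_in_quartet=1 acc=0x8 bytes_emitted=6
After char 9 ('A'=0): chars_in_quartet=2 acc=0x200 bytes_emitted=6
After char 10 ('f'=31): chars_in_quartet=3 acc=0x801F bytes_emitted=6
After char 11 ('v'=47): chars_in_quartet=4 acc=0x2007EF -> emit 20 07 EF, reset; bytes_emitted=9
After char 12 ('l'=37): chars_in_quartet=1 acc=0x25 bytes_emitted=9
After char 13 ('g'=32): chars_in_quartet=2 acc=0x960 bytes_emitted=9
Padding '==': partial quartet acc=0x960 -> emit 96; bytes_emitted=10

Answer: 67 66 BE 9A E4 BA 20 07 EF 96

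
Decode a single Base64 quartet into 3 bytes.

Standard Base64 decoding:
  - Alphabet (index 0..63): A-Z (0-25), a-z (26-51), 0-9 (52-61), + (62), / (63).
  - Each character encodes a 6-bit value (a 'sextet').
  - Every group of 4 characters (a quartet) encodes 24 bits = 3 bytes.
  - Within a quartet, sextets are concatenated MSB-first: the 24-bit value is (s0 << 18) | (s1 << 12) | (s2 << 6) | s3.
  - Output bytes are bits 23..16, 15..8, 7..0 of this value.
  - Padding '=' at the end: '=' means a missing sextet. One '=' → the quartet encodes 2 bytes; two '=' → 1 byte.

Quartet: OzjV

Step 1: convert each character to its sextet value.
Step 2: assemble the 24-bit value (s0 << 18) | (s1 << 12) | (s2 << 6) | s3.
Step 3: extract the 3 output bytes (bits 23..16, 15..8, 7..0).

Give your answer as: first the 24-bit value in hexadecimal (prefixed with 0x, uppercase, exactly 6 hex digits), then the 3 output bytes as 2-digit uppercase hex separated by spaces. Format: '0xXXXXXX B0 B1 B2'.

Answer: 0x3B38D5 3B 38 D5

Derivation:
Sextets: O=14, z=51, j=35, V=21
24-bit: (14<<18) | (51<<12) | (35<<6) | 21
      = 0x380000 | 0x033000 | 0x0008C0 | 0x000015
      = 0x3B38D5
Bytes: (v>>16)&0xFF=3B, (v>>8)&0xFF=38, v&0xFF=D5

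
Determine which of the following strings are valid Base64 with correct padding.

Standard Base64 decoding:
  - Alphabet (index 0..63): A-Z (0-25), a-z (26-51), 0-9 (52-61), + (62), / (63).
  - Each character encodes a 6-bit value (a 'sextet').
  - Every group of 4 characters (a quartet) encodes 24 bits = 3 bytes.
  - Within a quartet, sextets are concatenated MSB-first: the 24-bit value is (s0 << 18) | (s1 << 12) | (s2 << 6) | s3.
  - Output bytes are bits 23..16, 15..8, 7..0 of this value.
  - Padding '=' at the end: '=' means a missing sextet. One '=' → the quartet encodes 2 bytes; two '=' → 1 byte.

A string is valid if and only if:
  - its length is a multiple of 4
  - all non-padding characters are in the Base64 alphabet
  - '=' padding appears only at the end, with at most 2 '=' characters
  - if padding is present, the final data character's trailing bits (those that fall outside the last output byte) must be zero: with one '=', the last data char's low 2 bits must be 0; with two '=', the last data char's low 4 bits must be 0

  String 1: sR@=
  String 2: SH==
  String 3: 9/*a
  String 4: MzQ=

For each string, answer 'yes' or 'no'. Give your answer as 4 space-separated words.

Answer: no no no yes

Derivation:
String 1: 'sR@=' → invalid (bad char(s): ['@'])
String 2: 'SH==' → invalid (bad trailing bits)
String 3: '9/*a' → invalid (bad char(s): ['*'])
String 4: 'MzQ=' → valid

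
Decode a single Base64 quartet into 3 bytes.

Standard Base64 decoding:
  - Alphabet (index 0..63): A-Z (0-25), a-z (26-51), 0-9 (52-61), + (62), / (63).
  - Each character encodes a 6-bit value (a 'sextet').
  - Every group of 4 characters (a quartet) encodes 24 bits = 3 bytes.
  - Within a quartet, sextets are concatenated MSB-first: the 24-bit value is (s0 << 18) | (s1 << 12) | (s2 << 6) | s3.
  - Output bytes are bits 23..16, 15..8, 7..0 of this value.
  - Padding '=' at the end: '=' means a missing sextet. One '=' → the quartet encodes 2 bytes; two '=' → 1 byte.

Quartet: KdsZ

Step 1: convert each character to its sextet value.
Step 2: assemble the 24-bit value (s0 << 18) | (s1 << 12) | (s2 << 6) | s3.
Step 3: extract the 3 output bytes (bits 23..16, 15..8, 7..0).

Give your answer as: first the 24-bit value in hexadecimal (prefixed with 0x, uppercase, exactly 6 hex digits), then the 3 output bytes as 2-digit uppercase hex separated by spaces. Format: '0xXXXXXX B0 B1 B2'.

Sextets: K=10, d=29, s=44, Z=25
24-bit: (10<<18) | (29<<12) | (44<<6) | 25
      = 0x280000 | 0x01D000 | 0x000B00 | 0x000019
      = 0x29DB19
Bytes: (v>>16)&0xFF=29, (v>>8)&0xFF=DB, v&0xFF=19

Answer: 0x29DB19 29 DB 19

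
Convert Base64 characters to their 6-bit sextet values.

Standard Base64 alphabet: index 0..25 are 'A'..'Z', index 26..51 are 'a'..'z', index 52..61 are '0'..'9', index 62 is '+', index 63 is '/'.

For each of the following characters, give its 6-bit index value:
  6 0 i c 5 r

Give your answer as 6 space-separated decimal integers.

'6': 0..9 range, 52 + ord('6') − ord('0') = 58
'0': 0..9 range, 52 + ord('0') − ord('0') = 52
'i': a..z range, 26 + ord('i') − ord('a') = 34
'c': a..z range, 26 + ord('c') − ord('a') = 28
'5': 0..9 range, 52 + ord('5') − ord('0') = 57
'r': a..z range, 26 + ord('r') − ord('a') = 43

Answer: 58 52 34 28 57 43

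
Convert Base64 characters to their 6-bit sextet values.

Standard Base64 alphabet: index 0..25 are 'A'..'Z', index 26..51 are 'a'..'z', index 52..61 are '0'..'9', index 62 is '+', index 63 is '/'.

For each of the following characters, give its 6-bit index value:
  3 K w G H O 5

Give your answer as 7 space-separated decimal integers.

'3': 0..9 range, 52 + ord('3') − ord('0') = 55
'K': A..Z range, ord('K') − ord('A') = 10
'w': a..z range, 26 + ord('w') − ord('a') = 48
'G': A..Z range, ord('G') − ord('A') = 6
'H': A..Z range, ord('H') − ord('A') = 7
'O': A..Z range, ord('O') − ord('A') = 14
'5': 0..9 range, 52 + ord('5') − ord('0') = 57

Answer: 55 10 48 6 7 14 57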